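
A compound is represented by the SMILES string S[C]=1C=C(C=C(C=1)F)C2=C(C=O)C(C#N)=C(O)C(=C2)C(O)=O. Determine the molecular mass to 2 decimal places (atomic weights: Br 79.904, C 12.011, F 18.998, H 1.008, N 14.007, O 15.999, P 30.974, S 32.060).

317.29 g/mol

First, the molecular formula is C15H8FNO4S (counting implicit H from valence).
  C: 15 × 12.011 = 180.165
  F: 1 × 18.998 = 18.998
  H: 8 × 1.008 = 8.064
  N: 1 × 14.007 = 14.007
  O: 4 × 15.999 = 63.996
  S: 1 × 32.060 = 32.060
Sum: 15×12.011 + 1×18.998 + 8×1.008 + 1×14.007 + 4×15.999 + 1×32.060 = 317.290 → 317.29 g/mol.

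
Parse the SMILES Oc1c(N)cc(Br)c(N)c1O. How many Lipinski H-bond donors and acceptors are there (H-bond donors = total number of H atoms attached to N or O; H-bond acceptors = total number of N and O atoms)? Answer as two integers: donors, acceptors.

Donors: find every N or O and count the H atoms it carries.
  atom 1 (O): bond orders sum to 1 → 1 H
  atom 4 (N): bond orders sum to 1 → 2 H
  atom 9 (N): bond orders sum to 1 → 2 H
  atom 11 (O): bond orders sum to 1 → 1 H
Lipinski HBD = 6.
Acceptors: N atoms = 2, O atoms = 2 → HBA = 4.

6, 4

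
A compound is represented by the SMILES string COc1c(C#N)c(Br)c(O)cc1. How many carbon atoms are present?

Count every carbon token in the SMILES (each C, including those in ring-closure positions and inside branches).
Carbon count: 8.

8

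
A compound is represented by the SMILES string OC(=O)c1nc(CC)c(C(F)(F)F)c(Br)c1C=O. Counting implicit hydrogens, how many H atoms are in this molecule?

Walk through each heavy atom and fill implicit hydrogens from standard valence (C 4, N 3, O 2, S 2, halogen 1); for lowercase aromatic atoms, an aromatic c carries 1 H when it has two neighbours and 0 H with three, and aromatic n carries 0 H:
  atom 1: O, bond orders sum to 1 (valence 2) → 1 H
  atom 2: C, bond orders sum to 4 (valence 4) → 0 H
  atom 3: O, bond orders sum to 2 (valence 2) → 0 H
  atom 4: aromatic c, 3 neighbours → 0 H
  atom 5: aromatic n, 2 neighbours → 0 H
  atom 6: aromatic c, 3 neighbours → 0 H
  atom 7: C, bond orders sum to 2 (valence 4) → 2 H
  atom 8: C, bond orders sum to 1 (valence 4) → 3 H
  atom 9: aromatic c, 3 neighbours → 0 H
  atom 10: C, bond orders sum to 4 (valence 4) → 0 H
  atom 11: F (halogen, monovalent) → 0 H
  atom 12: F (halogen, monovalent) → 0 H
  atom 13: F (halogen, monovalent) → 0 H
  atom 14: aromatic c, 3 neighbours → 0 H
  atom 15: Br (halogen, monovalent) → 0 H
  atom 16: aromatic c, 3 neighbours → 0 H
  atom 17: C, bond orders sum to 3 (valence 4) → 1 H
  atom 18: O, bond orders sum to 2 (valence 2) → 0 H
Total hydrogens: 7.

7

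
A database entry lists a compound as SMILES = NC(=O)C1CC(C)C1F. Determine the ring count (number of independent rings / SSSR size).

In SMILES, each pair of matching ring-closure digits denotes one ring-closing bond; the number of such bonds equals the number of independent rings.
Ring-closure bonds here: 1.

1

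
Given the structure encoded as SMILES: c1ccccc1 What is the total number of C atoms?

6

Count every carbon token in the SMILES (each C, including those in ring-closure positions and inside branches).
Carbon count: 6.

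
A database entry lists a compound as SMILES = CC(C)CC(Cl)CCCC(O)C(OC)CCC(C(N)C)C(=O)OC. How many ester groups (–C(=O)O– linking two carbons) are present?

The ester motif appears at heavy-atom position 21 in the SMILES.
Other groups present: 1 ether, 1 hydroxyl, 1 primary amine.
Ester count: 1.

1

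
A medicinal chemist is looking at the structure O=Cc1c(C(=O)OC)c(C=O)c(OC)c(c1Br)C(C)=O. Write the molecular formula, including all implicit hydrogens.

Walk through each heavy atom and fill implicit hydrogens from standard valence (C 4, N 3, O 2, S 2, halogen 1); for lowercase aromatic atoms, an aromatic c carries 1 H when it has two neighbours and 0 H with three, and aromatic n carries 0 H:
  atom 1: O, bond orders sum to 2 (valence 2) → 0 H
  atom 2: C, bond orders sum to 3 (valence 4) → 1 H
  atom 3: aromatic c, 3 neighbours → 0 H
  atom 4: aromatic c, 3 neighbours → 0 H
  atom 5: C, bond orders sum to 4 (valence 4) → 0 H
  atom 6: O, bond orders sum to 2 (valence 2) → 0 H
  atom 7: O, bond orders sum to 2 (valence 2) → 0 H
  atom 8: C, bond orders sum to 1 (valence 4) → 3 H
  atom 9: aromatic c, 3 neighbours → 0 H
  atom 10: C, bond orders sum to 3 (valence 4) → 1 H
  atom 11: O, bond orders sum to 2 (valence 2) → 0 H
  atom 12: aromatic c, 3 neighbours → 0 H
  atom 13: O, bond orders sum to 2 (valence 2) → 0 H
  atom 14: C, bond orders sum to 1 (valence 4) → 3 H
  atom 15: aromatic c, 3 neighbours → 0 H
  atom 16: aromatic c, 3 neighbours → 0 H
  atom 17: Br (halogen, monovalent) → 0 H
  atom 18: C, bond orders sum to 4 (valence 4) → 0 H
  atom 19: C, bond orders sum to 1 (valence 4) → 3 H
  atom 20: O, bond orders sum to 2 (valence 2) → 0 H
Totals → C:13, H:11, Br:1, O:6.
In Hill order: C13H11BrO6.

C13H11BrO6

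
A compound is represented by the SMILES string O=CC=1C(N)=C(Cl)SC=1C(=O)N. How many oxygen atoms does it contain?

Scan the SMILES for O atoms (remember two-letter symbols like Cl and Br are single atoms).
Oxygen count: 2.

2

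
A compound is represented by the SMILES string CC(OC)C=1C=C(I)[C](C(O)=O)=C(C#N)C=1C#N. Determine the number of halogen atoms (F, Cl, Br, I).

1

Halogen atoms appear at heavy-atom position 8 (1×I).
Other groups present: 1 carboxylic acid, 1 ether, 2 nitrile.
Halogen count: 1.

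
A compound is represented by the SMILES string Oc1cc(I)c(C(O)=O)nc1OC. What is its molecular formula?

Walk through each heavy atom and fill implicit hydrogens from standard valence (C 4, N 3, O 2, S 2, halogen 1); for lowercase aromatic atoms, an aromatic c carries 1 H when it has two neighbours and 0 H with three, and aromatic n carries 0 H:
  atom 1: O, bond orders sum to 1 (valence 2) → 1 H
  atom 2: aromatic c, 3 neighbours → 0 H
  atom 3: aromatic c, 2 neighbours → 1 H
  atom 4: aromatic c, 3 neighbours → 0 H
  atom 5: I (halogen, monovalent) → 0 H
  atom 6: aromatic c, 3 neighbours → 0 H
  atom 7: C, bond orders sum to 4 (valence 4) → 0 H
  atom 8: O, bond orders sum to 1 (valence 2) → 1 H
  atom 9: O, bond orders sum to 2 (valence 2) → 0 H
  atom 10: aromatic n, 2 neighbours → 0 H
  atom 11: aromatic c, 3 neighbours → 0 H
  atom 12: O, bond orders sum to 2 (valence 2) → 0 H
  atom 13: C, bond orders sum to 1 (valence 4) → 3 H
Totals → C:7, H:6, I:1, N:1, O:4.

C7H6INO4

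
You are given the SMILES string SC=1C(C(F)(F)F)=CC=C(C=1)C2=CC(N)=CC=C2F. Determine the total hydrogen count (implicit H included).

9

Walk through each heavy atom and fill implicit hydrogens from standard valence (C 4, N 3, O 2, S 2, halogen 1):
  atom 1: S, bond orders sum to 1 (valence 2) → 1 H
  atom 2: C, bond orders sum to 4 (valence 4) → 0 H
  atom 3: C, bond orders sum to 4 (valence 4) → 0 H
  atom 4: C, bond orders sum to 4 (valence 4) → 0 H
  atom 5: F (halogen, monovalent) → 0 H
  atom 6: F (halogen, monovalent) → 0 H
  atom 7: F (halogen, monovalent) → 0 H
  atom 8: C, bond orders sum to 3 (valence 4) → 1 H
  atom 9: C, bond orders sum to 3 (valence 4) → 1 H
  atom 10: C, bond orders sum to 4 (valence 4) → 0 H
  atom 11: C, bond orders sum to 3 (valence 4) → 1 H
  atom 12: C, bond orders sum to 4 (valence 4) → 0 H
  atom 13: C, bond orders sum to 3 (valence 4) → 1 H
  atom 14: C, bond orders sum to 4 (valence 4) → 0 H
  atom 15: N, bond orders sum to 1 (valence 3) → 2 H
  atom 16: C, bond orders sum to 3 (valence 4) → 1 H
  atom 17: C, bond orders sum to 3 (valence 4) → 1 H
  atom 18: C, bond orders sum to 4 (valence 4) → 0 H
  atom 19: F (halogen, monovalent) → 0 H
Total hydrogens: 9.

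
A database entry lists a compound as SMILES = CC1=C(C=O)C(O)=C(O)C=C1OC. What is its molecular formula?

C9H10O4

Walk through each heavy atom and fill implicit hydrogens from standard valence (C 4, N 3, O 2, S 2, halogen 1):
  atom 1: C, bond orders sum to 1 (valence 4) → 3 H
  atom 2: C, bond orders sum to 4 (valence 4) → 0 H
  atom 3: C, bond orders sum to 4 (valence 4) → 0 H
  atom 4: C, bond orders sum to 3 (valence 4) → 1 H
  atom 5: O, bond orders sum to 2 (valence 2) → 0 H
  atom 6: C, bond orders sum to 4 (valence 4) → 0 H
  atom 7: O, bond orders sum to 1 (valence 2) → 1 H
  atom 8: C, bond orders sum to 4 (valence 4) → 0 H
  atom 9: O, bond orders sum to 1 (valence 2) → 1 H
  atom 10: C, bond orders sum to 3 (valence 4) → 1 H
  atom 11: C, bond orders sum to 4 (valence 4) → 0 H
  atom 12: O, bond orders sum to 2 (valence 2) → 0 H
  atom 13: C, bond orders sum to 1 (valence 4) → 3 H
Totals → C:9, H:10, O:4.
In Hill order: C9H10O4.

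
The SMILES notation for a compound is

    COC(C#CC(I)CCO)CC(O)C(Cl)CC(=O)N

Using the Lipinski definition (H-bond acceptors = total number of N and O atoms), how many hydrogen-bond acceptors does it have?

5

N atoms: 1; O atoms: 4.
Lipinski HBA = 1 + 4 = 5.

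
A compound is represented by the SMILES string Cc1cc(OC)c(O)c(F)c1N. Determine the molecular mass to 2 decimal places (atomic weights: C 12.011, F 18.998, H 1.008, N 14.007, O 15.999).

171.17 g/mol

First, the molecular formula is C8H10FNO2 (counting implicit H from valence).
  C: 8 × 12.011 = 96.088
  F: 1 × 18.998 = 18.998
  H: 10 × 1.008 = 10.080
  N: 1 × 14.007 = 14.007
  O: 2 × 15.999 = 31.998
Sum: 8×12.011 + 1×18.998 + 10×1.008 + 1×14.007 + 2×15.999 = 171.171 → 171.17 g/mol.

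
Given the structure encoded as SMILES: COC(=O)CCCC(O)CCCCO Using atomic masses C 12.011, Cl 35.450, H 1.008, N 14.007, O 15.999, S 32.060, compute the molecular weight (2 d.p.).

204.27 g/mol

First, the molecular formula is C10H20O4 (counting implicit H from valence).
  C: 10 × 12.011 = 120.110
  H: 20 × 1.008 = 20.160
  O: 4 × 15.999 = 63.996
Sum: 10×12.011 + 20×1.008 + 4×15.999 = 204.266 → 204.27 g/mol.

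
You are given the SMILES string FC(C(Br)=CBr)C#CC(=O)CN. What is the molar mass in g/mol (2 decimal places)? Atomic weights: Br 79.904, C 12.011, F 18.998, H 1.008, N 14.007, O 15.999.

298.94 g/mol

First, the molecular formula is C7H6Br2FNO (counting implicit H from valence).
  Br: 2 × 79.904 = 159.808
  C: 7 × 12.011 = 84.077
  F: 1 × 18.998 = 18.998
  H: 6 × 1.008 = 6.048
  N: 1 × 14.007 = 14.007
  O: 1 × 15.999 = 15.999
Sum: 2×79.904 + 7×12.011 + 1×18.998 + 6×1.008 + 1×14.007 + 1×15.999 = 298.937 → 298.94 g/mol.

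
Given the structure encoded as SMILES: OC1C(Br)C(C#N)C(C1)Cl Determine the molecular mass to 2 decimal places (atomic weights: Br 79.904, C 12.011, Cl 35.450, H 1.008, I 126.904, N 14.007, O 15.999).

First, the molecular formula is C6H7BrClNO (counting implicit H from valence).
  Br: 1 × 79.904 = 79.904
  C: 6 × 12.011 = 72.066
  Cl: 1 × 35.450 = 35.450
  H: 7 × 1.008 = 7.056
  N: 1 × 14.007 = 14.007
  O: 1 × 15.999 = 15.999
Sum: 1×79.904 + 6×12.011 + 1×35.450 + 7×1.008 + 1×14.007 + 1×15.999 = 224.482 → 224.48 g/mol.

224.48 g/mol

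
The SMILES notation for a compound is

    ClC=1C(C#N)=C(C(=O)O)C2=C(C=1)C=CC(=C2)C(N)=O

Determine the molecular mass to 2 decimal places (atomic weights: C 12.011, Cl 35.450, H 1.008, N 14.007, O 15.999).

274.66 g/mol

First, the molecular formula is C13H7ClN2O3 (counting implicit H from valence).
  C: 13 × 12.011 = 156.143
  Cl: 1 × 35.450 = 35.450
  H: 7 × 1.008 = 7.056
  N: 2 × 14.007 = 28.014
  O: 3 × 15.999 = 47.997
Sum: 13×12.011 + 1×35.450 + 7×1.008 + 2×14.007 + 3×15.999 = 274.660 → 274.66 g/mol.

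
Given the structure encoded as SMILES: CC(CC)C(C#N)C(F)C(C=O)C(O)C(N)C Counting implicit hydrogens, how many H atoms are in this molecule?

Walk through each heavy atom and fill implicit hydrogens from standard valence (C 4, N 3, O 2, S 2, halogen 1):
  atom 1: C, bond orders sum to 1 (valence 4) → 3 H
  atom 2: C, bond orders sum to 3 (valence 4) → 1 H
  atom 3: C, bond orders sum to 2 (valence 4) → 2 H
  atom 4: C, bond orders sum to 1 (valence 4) → 3 H
  atom 5: C, bond orders sum to 3 (valence 4) → 1 H
  atom 6: C, bond orders sum to 4 (valence 4) → 0 H
  atom 7: N, bond orders sum to 3 (valence 3) → 0 H
  atom 8: C, bond orders sum to 3 (valence 4) → 1 H
  atom 9: F (halogen, monovalent) → 0 H
  atom 10: C, bond orders sum to 3 (valence 4) → 1 H
  atom 11: C, bond orders sum to 3 (valence 4) → 1 H
  atom 12: O, bond orders sum to 2 (valence 2) → 0 H
  atom 13: C, bond orders sum to 3 (valence 4) → 1 H
  atom 14: O, bond orders sum to 1 (valence 2) → 1 H
  atom 15: C, bond orders sum to 3 (valence 4) → 1 H
  atom 16: N, bond orders sum to 1 (valence 3) → 2 H
  atom 17: C, bond orders sum to 1 (valence 4) → 3 H
Total hydrogens: 21.

21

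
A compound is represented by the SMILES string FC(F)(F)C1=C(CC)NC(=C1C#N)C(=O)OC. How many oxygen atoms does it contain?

Scan the SMILES for O atoms (remember two-letter symbols like Cl and Br are single atoms).
Oxygen count: 2.

2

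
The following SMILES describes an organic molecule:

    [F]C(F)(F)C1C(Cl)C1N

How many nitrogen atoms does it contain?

Scan the SMILES for N atoms (remember two-letter symbols like Cl and Br are single atoms).
Nitrogen count: 1.

1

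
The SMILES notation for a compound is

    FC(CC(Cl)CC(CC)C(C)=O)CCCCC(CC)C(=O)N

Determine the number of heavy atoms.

Every atom symbol written in the SMILES (organic subset) is one heavy atom; implicit H are not written.
Heavy atoms by element → C:17, Cl:1, F:1, N:1, O:2.
Total: 22.

22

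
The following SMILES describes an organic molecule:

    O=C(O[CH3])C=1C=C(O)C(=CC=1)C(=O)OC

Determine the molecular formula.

Walk through each heavy atom and fill implicit hydrogens from standard valence (C 4, N 3, O 2, S 2, halogen 1):
  atom 1: O, bond orders sum to 2 (valence 2) → 0 H
  atom 2: C, bond orders sum to 4 (valence 4) → 0 H
  atom 3: O, bond orders sum to 2 (valence 2) → 0 H
  atom 4: C with explicit H count 3
  atom 5: C, bond orders sum to 4 (valence 4) → 0 H
  atom 6: C, bond orders sum to 3 (valence 4) → 1 H
  atom 7: C, bond orders sum to 4 (valence 4) → 0 H
  atom 8: O, bond orders sum to 1 (valence 2) → 1 H
  atom 9: C, bond orders sum to 4 (valence 4) → 0 H
  atom 10: C, bond orders sum to 3 (valence 4) → 1 H
  atom 11: C, bond orders sum to 3 (valence 4) → 1 H
  atom 12: C, bond orders sum to 4 (valence 4) → 0 H
  atom 13: O, bond orders sum to 2 (valence 2) → 0 H
  atom 14: O, bond orders sum to 2 (valence 2) → 0 H
  atom 15: C, bond orders sum to 1 (valence 4) → 3 H
Totals → C:10, H:10, O:5.

C10H10O5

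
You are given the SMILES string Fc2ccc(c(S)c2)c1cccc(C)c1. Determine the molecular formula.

C13H11FS

Walk through each heavy atom and fill implicit hydrogens from standard valence (C 4, N 3, O 2, S 2, halogen 1); for lowercase aromatic atoms, an aromatic c carries 1 H when it has two neighbours and 0 H with three, and aromatic n carries 0 H:
  atom 1: F (halogen, monovalent) → 0 H
  atom 2: aromatic c, 3 neighbours → 0 H
  atom 3: aromatic c, 2 neighbours → 1 H
  atom 4: aromatic c, 2 neighbours → 1 H
  atom 5: aromatic c, 3 neighbours → 0 H
  atom 6: aromatic c, 3 neighbours → 0 H
  atom 7: S, bond orders sum to 1 (valence 2) → 1 H
  atom 8: aromatic c, 2 neighbours → 1 H
  atom 9: aromatic c, 3 neighbours → 0 H
  atom 10: aromatic c, 2 neighbours → 1 H
  atom 11: aromatic c, 2 neighbours → 1 H
  atom 12: aromatic c, 2 neighbours → 1 H
  atom 13: aromatic c, 3 neighbours → 0 H
  atom 14: C, bond orders sum to 1 (valence 4) → 3 H
  atom 15: aromatic c, 2 neighbours → 1 H
Totals → C:13, H:11, F:1, S:1.
In Hill order: C13H11FS.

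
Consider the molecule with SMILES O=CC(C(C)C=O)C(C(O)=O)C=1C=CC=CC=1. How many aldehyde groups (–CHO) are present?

The aldehyde motif appears at heavy-atom positions 2, 6 in the SMILES.
Other groups present: 1 carboxylic acid.
Aldehyde count: 2.

2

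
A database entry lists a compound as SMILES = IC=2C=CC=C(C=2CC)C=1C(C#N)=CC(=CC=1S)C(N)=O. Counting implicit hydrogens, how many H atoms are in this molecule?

Walk through each heavy atom and fill implicit hydrogens from standard valence (C 4, N 3, O 2, S 2, halogen 1):
  atom 1: I (halogen, monovalent) → 0 H
  atom 2: C, bond orders sum to 4 (valence 4) → 0 H
  atom 3: C, bond orders sum to 3 (valence 4) → 1 H
  atom 4: C, bond orders sum to 3 (valence 4) → 1 H
  atom 5: C, bond orders sum to 3 (valence 4) → 1 H
  atom 6: C, bond orders sum to 4 (valence 4) → 0 H
  atom 7: C, bond orders sum to 4 (valence 4) → 0 H
  atom 8: C, bond orders sum to 2 (valence 4) → 2 H
  atom 9: C, bond orders sum to 1 (valence 4) → 3 H
  atom 10: C, bond orders sum to 4 (valence 4) → 0 H
  atom 11: C, bond orders sum to 4 (valence 4) → 0 H
  atom 12: C, bond orders sum to 4 (valence 4) → 0 H
  atom 13: N, bond orders sum to 3 (valence 3) → 0 H
  atom 14: C, bond orders sum to 3 (valence 4) → 1 H
  atom 15: C, bond orders sum to 4 (valence 4) → 0 H
  atom 16: C, bond orders sum to 3 (valence 4) → 1 H
  atom 17: C, bond orders sum to 4 (valence 4) → 0 H
  atom 18: S, bond orders sum to 1 (valence 2) → 1 H
  atom 19: C, bond orders sum to 4 (valence 4) → 0 H
  atom 20: N, bond orders sum to 1 (valence 3) → 2 H
  atom 21: O, bond orders sum to 2 (valence 2) → 0 H
Total hydrogens: 13.

13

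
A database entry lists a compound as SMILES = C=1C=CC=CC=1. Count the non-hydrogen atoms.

Every atom symbol written in the SMILES (organic subset) is one heavy atom; implicit H are not written.
Heavy atoms by element → C:6.
Total: 6.

6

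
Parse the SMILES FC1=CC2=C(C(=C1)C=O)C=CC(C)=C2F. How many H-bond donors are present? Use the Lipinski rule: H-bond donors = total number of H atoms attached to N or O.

0

Donors: find every N or O and count the H atoms it carries.
  atom 9 (O): bond orders sum to 2 → 0 H
Lipinski HBD = 0.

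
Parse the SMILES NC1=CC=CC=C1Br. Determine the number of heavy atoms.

8

Every atom symbol written in the SMILES (organic subset) is one heavy atom; implicit H are not written.
Heavy atoms by element → Br:1, C:6, N:1.
Total: 8.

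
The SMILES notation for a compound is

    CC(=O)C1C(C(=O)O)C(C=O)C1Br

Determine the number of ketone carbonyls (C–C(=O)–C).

The ketone motif appears at heavy-atom position 2 in the SMILES.
Other groups present: 1 aldehyde, 1 carboxylic acid.
Ketone count: 1.

1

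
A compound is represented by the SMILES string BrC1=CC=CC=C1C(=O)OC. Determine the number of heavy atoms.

Every atom symbol written in the SMILES (organic subset) is one heavy atom; implicit H are not written.
Heavy atoms by element → Br:1, C:8, O:2.
Total: 11.

11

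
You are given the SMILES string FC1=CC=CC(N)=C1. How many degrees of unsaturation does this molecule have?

Degree of unsaturation = (number of rings) + (number of π bonds).
Ring closures in the SMILES: 1.
π bonds: 3 double bonds (each 1 DoU) → 3 DoU from unsaturation.
Total DoU = 1 + 3 = 4.

4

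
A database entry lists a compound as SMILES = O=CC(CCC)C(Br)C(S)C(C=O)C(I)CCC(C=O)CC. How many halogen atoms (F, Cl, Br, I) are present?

Halogen atoms appear at heavy-atom positions 8, 15 (1×Br, 1×I).
Other groups present: 3 aldehyde, 1 thiol.
Halogen count: 2.

2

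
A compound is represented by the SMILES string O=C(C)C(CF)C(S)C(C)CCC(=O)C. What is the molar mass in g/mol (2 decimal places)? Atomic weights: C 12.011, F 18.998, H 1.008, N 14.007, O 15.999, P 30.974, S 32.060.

First, the molecular formula is C11H19FO2S (counting implicit H from valence).
  C: 11 × 12.011 = 132.121
  F: 1 × 18.998 = 18.998
  H: 19 × 1.008 = 19.152
  O: 2 × 15.999 = 31.998
  S: 1 × 32.060 = 32.060
Sum: 11×12.011 + 1×18.998 + 19×1.008 + 2×15.999 + 1×32.060 = 234.329 → 234.33 g/mol.

234.33 g/mol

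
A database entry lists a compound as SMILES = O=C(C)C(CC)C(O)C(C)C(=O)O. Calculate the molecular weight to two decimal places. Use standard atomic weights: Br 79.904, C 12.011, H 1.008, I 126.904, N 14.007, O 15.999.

188.22 g/mol

First, the molecular formula is C9H16O4 (counting implicit H from valence).
  C: 9 × 12.011 = 108.099
  H: 16 × 1.008 = 16.128
  O: 4 × 15.999 = 63.996
Sum: 9×12.011 + 16×1.008 + 4×15.999 = 188.223 → 188.22 g/mol.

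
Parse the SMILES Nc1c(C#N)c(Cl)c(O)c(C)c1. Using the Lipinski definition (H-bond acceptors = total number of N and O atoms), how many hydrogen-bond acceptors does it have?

N atoms: 2; O atoms: 1.
Lipinski HBA = 2 + 1 = 3.

3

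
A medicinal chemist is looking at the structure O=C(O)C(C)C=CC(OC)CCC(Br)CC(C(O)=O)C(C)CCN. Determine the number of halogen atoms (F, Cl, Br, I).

Halogen atoms appear at heavy-atom position 14 (1×Br).
Other groups present: 1 alkene, 2 carboxylic acid, 1 ether, 1 primary amine.
Halogen count: 1.

1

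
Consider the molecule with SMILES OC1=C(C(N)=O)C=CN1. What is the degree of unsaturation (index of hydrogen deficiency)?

Degree of unsaturation = (number of rings) + (number of π bonds).
Ring closures in the SMILES: 1.
π bonds: 3 double bonds (each 1 DoU) → 3 DoU from unsaturation.
Total DoU = 1 + 3 = 4.

4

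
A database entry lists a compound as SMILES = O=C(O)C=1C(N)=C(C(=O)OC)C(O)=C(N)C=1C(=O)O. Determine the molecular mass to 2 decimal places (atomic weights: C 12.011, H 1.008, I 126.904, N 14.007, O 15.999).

First, the molecular formula is C10H10N2O7 (counting implicit H from valence).
  C: 10 × 12.011 = 120.110
  H: 10 × 1.008 = 10.080
  N: 2 × 14.007 = 28.014
  O: 7 × 15.999 = 111.993
Sum: 10×12.011 + 10×1.008 + 2×14.007 + 7×15.999 = 270.197 → 270.20 g/mol.

270.20 g/mol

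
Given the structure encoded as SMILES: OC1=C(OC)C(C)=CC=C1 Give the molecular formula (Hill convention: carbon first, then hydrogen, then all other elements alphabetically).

Walk through each heavy atom and fill implicit hydrogens from standard valence (C 4, N 3, O 2, S 2, halogen 1):
  atom 1: O, bond orders sum to 1 (valence 2) → 1 H
  atom 2: C, bond orders sum to 4 (valence 4) → 0 H
  atom 3: C, bond orders sum to 4 (valence 4) → 0 H
  atom 4: O, bond orders sum to 2 (valence 2) → 0 H
  atom 5: C, bond orders sum to 1 (valence 4) → 3 H
  atom 6: C, bond orders sum to 4 (valence 4) → 0 H
  atom 7: C, bond orders sum to 1 (valence 4) → 3 H
  atom 8: C, bond orders sum to 3 (valence 4) → 1 H
  atom 9: C, bond orders sum to 3 (valence 4) → 1 H
  atom 10: C, bond orders sum to 3 (valence 4) → 1 H
Totals → C:8, H:10, O:2.

C8H10O2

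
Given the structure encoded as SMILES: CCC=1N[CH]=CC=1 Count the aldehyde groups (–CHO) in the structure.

0

Scan the SMILES for the aldehyde motif — none present.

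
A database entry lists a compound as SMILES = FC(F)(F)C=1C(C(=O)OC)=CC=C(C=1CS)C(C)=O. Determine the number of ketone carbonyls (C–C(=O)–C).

The ketone motif appears at heavy-atom position 17 in the SMILES.
Other groups present: 1 ester, 1 thiol.
Ketone count: 1.

1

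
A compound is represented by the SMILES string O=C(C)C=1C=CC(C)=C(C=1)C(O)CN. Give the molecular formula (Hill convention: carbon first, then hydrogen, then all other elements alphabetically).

C11H15NO2

Walk through each heavy atom and fill implicit hydrogens from standard valence (C 4, N 3, O 2, S 2, halogen 1):
  atom 1: O, bond orders sum to 2 (valence 2) → 0 H
  atom 2: C, bond orders sum to 4 (valence 4) → 0 H
  atom 3: C, bond orders sum to 1 (valence 4) → 3 H
  atom 4: C, bond orders sum to 4 (valence 4) → 0 H
  atom 5: C, bond orders sum to 3 (valence 4) → 1 H
  atom 6: C, bond orders sum to 3 (valence 4) → 1 H
  atom 7: C, bond orders sum to 4 (valence 4) → 0 H
  atom 8: C, bond orders sum to 1 (valence 4) → 3 H
  atom 9: C, bond orders sum to 4 (valence 4) → 0 H
  atom 10: C, bond orders sum to 3 (valence 4) → 1 H
  atom 11: C, bond orders sum to 3 (valence 4) → 1 H
  atom 12: O, bond orders sum to 1 (valence 2) → 1 H
  atom 13: C, bond orders sum to 2 (valence 4) → 2 H
  atom 14: N, bond orders sum to 1 (valence 3) → 2 H
Totals → C:11, H:15, N:1, O:2.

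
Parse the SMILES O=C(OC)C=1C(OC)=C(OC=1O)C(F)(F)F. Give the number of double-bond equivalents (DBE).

Degree of unsaturation = (number of rings) + (number of π bonds).
Ring closures in the SMILES: 1.
π bonds: 3 double bonds (each 1 DoU) → 3 DoU from unsaturation.
Total DoU = 1 + 3 = 4.

4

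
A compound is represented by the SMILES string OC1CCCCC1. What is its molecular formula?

C6H12O

Walk through each heavy atom and fill implicit hydrogens from standard valence (C 4, N 3, O 2, S 2, halogen 1):
  atom 1: O, bond orders sum to 1 (valence 2) → 1 H
  atom 2: C, bond orders sum to 3 (valence 4) → 1 H
  atom 3: C, bond orders sum to 2 (valence 4) → 2 H
  atom 4: C, bond orders sum to 2 (valence 4) → 2 H
  atom 5: C, bond orders sum to 2 (valence 4) → 2 H
  atom 6: C, bond orders sum to 2 (valence 4) → 2 H
  atom 7: C, bond orders sum to 2 (valence 4) → 2 H
Totals → C:6, H:12, O:1.
In Hill order: C6H12O.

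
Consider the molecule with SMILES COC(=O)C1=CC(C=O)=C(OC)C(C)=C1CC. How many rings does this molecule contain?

In SMILES, each pair of matching ring-closure digits denotes one ring-closing bond; the number of such bonds equals the number of independent rings.
Ring-closure bonds here: 1.

1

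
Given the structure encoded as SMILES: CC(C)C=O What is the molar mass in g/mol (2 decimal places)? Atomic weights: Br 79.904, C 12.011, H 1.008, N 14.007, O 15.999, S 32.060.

72.11 g/mol

First, the molecular formula is C4H8O (counting implicit H from valence).
  C: 4 × 12.011 = 48.044
  H: 8 × 1.008 = 8.064
  O: 1 × 15.999 = 15.999
Sum: 4×12.011 + 8×1.008 + 1×15.999 = 72.107 → 72.11 g/mol.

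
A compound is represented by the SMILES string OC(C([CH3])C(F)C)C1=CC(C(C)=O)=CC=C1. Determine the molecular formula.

C13H17FO2

Walk through each heavy atom and fill implicit hydrogens from standard valence (C 4, N 3, O 2, S 2, halogen 1):
  atom 1: O, bond orders sum to 1 (valence 2) → 1 H
  atom 2: C, bond orders sum to 3 (valence 4) → 1 H
  atom 3: C, bond orders sum to 3 (valence 4) → 1 H
  atom 4: C with explicit H count 3
  atom 5: C, bond orders sum to 3 (valence 4) → 1 H
  atom 6: F (halogen, monovalent) → 0 H
  atom 7: C, bond orders sum to 1 (valence 4) → 3 H
  atom 8: C, bond orders sum to 4 (valence 4) → 0 H
  atom 9: C, bond orders sum to 3 (valence 4) → 1 H
  atom 10: C, bond orders sum to 4 (valence 4) → 0 H
  atom 11: C, bond orders sum to 4 (valence 4) → 0 H
  atom 12: C, bond orders sum to 1 (valence 4) → 3 H
  atom 13: O, bond orders sum to 2 (valence 2) → 0 H
  atom 14: C, bond orders sum to 3 (valence 4) → 1 H
  atom 15: C, bond orders sum to 3 (valence 4) → 1 H
  atom 16: C, bond orders sum to 3 (valence 4) → 1 H
Totals → C:13, H:17, F:1, O:2.
In Hill order: C13H17FO2.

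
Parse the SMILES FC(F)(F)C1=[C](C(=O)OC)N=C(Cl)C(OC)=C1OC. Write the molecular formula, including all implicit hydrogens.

C10H9ClF3NO4

Walk through each heavy atom and fill implicit hydrogens from standard valence (C 4, N 3, O 2, S 2, halogen 1):
  atom 1: F (halogen, monovalent) → 0 H
  atom 2: C, bond orders sum to 4 (valence 4) → 0 H
  atom 3: F (halogen, monovalent) → 0 H
  atom 4: F (halogen, monovalent) → 0 H
  atom 5: C, bond orders sum to 4 (valence 4) → 0 H
  atom 6: C with explicit H count 0
  atom 7: C, bond orders sum to 4 (valence 4) → 0 H
  atom 8: O, bond orders sum to 2 (valence 2) → 0 H
  atom 9: O, bond orders sum to 2 (valence 2) → 0 H
  atom 10: C, bond orders sum to 1 (valence 4) → 3 H
  atom 11: N, bond orders sum to 3 (valence 3) → 0 H
  atom 12: C, bond orders sum to 4 (valence 4) → 0 H
  atom 13: Cl (halogen, monovalent) → 0 H
  atom 14: C, bond orders sum to 4 (valence 4) → 0 H
  atom 15: O, bond orders sum to 2 (valence 2) → 0 H
  atom 16: C, bond orders sum to 1 (valence 4) → 3 H
  atom 17: C, bond orders sum to 4 (valence 4) → 0 H
  atom 18: O, bond orders sum to 2 (valence 2) → 0 H
  atom 19: C, bond orders sum to 1 (valence 4) → 3 H
Totals → C:10, H:9, Cl:1, F:3, N:1, O:4.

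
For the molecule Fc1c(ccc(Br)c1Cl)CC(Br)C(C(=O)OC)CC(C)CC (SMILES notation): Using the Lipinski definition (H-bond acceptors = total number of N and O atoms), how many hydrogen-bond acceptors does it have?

N atoms: 0; O atoms: 2.
Lipinski HBA = 0 + 2 = 2.

2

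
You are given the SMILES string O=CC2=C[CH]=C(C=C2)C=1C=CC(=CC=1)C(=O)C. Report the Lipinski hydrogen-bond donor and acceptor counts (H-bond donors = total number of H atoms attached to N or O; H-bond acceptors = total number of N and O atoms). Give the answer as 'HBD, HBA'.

0, 2

Donors: find every N or O and count the H atoms it carries.
  atom 1 (O): bond orders sum to 2 → 0 H
  atom 16 (O): bond orders sum to 2 → 0 H
Lipinski HBD = 0.
Acceptors: N atoms = 0, O atoms = 2 → HBA = 2.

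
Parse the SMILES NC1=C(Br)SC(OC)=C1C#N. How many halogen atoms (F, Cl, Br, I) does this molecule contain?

1

Halogen atoms appear at heavy-atom position 4 (1×Br).
Other groups present: 1 ether, 1 nitrile, 1 primary amine.
Halogen count: 1.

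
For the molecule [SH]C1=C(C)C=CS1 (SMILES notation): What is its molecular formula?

C5H6S2

Walk through each heavy atom and fill implicit hydrogens from standard valence (C 4, N 3, O 2, S 2, halogen 1):
  atom 1: S with explicit H count 1
  atom 2: C, bond orders sum to 4 (valence 4) → 0 H
  atom 3: C, bond orders sum to 4 (valence 4) → 0 H
  atom 4: C, bond orders sum to 1 (valence 4) → 3 H
  atom 5: C, bond orders sum to 3 (valence 4) → 1 H
  atom 6: C, bond orders sum to 3 (valence 4) → 1 H
  atom 7: S, bond orders sum to 2 (valence 2) → 0 H
Totals → C:5, H:6, S:2.
In Hill order: C5H6S2.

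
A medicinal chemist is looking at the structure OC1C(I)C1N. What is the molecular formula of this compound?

C3H6INO

Walk through each heavy atom and fill implicit hydrogens from standard valence (C 4, N 3, O 2, S 2, halogen 1):
  atom 1: O, bond orders sum to 1 (valence 2) → 1 H
  atom 2: C, bond orders sum to 3 (valence 4) → 1 H
  atom 3: C, bond orders sum to 3 (valence 4) → 1 H
  atom 4: I (halogen, monovalent) → 0 H
  atom 5: C, bond orders sum to 3 (valence 4) → 1 H
  atom 6: N, bond orders sum to 1 (valence 3) → 2 H
Totals → C:3, H:6, I:1, N:1, O:1.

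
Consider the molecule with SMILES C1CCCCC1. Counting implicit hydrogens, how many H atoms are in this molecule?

Walk through each heavy atom and fill implicit hydrogens from standard valence (C 4, N 3, O 2, S 2, halogen 1):
  atom 1: C, bond orders sum to 2 (valence 4) → 2 H
  atom 2: C, bond orders sum to 2 (valence 4) → 2 H
  atom 3: C, bond orders sum to 2 (valence 4) → 2 H
  atom 4: C, bond orders sum to 2 (valence 4) → 2 H
  atom 5: C, bond orders sum to 2 (valence 4) → 2 H
  atom 6: C, bond orders sum to 2 (valence 4) → 2 H
Total hydrogens: 12.

12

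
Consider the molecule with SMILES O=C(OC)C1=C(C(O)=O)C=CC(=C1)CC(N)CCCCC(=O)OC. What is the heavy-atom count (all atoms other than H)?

Every atom symbol written in the SMILES (organic subset) is one heavy atom; implicit H are not written.
Heavy atoms by element → C:17, N:1, O:6.
Total: 24.

24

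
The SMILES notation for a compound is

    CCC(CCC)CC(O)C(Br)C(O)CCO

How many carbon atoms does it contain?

12

Count every carbon token in the SMILES (each C, including those in ring-closure positions and inside branches).
Carbon count: 12.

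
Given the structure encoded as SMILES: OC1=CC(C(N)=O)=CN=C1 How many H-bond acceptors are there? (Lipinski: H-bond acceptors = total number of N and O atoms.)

N atoms: 2; O atoms: 2.
Lipinski HBA = 2 + 2 = 4.

4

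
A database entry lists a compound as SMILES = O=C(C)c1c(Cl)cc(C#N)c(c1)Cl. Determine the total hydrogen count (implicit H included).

5

Walk through each heavy atom and fill implicit hydrogens from standard valence (C 4, N 3, O 2, S 2, halogen 1); for lowercase aromatic atoms, an aromatic c carries 1 H when it has two neighbours and 0 H with three, and aromatic n carries 0 H:
  atom 1: O, bond orders sum to 2 (valence 2) → 0 H
  atom 2: C, bond orders sum to 4 (valence 4) → 0 H
  atom 3: C, bond orders sum to 1 (valence 4) → 3 H
  atom 4: aromatic c, 3 neighbours → 0 H
  atom 5: aromatic c, 3 neighbours → 0 H
  atom 6: Cl (halogen, monovalent) → 0 H
  atom 7: aromatic c, 2 neighbours → 1 H
  atom 8: aromatic c, 3 neighbours → 0 H
  atom 9: C, bond orders sum to 4 (valence 4) → 0 H
  atom 10: N, bond orders sum to 3 (valence 3) → 0 H
  atom 11: aromatic c, 3 neighbours → 0 H
  atom 12: aromatic c, 2 neighbours → 1 H
  atom 13: Cl (halogen, monovalent) → 0 H
Total hydrogens: 5.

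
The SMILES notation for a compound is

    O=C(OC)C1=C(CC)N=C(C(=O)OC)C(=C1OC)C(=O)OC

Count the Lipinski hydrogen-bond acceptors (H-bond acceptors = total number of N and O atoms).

8

N atoms: 1; O atoms: 7.
Lipinski HBA = 1 + 7 = 8.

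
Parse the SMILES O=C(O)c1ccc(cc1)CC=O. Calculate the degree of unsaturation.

Molecular formula: C9H8O3.
DoU = (2C + 2 + N − H − X) / 2, where X is the halogen count and O/S are ignored.
    = (2·9 + 2 + 0 − 8 − 0) / 2 = 12 / 2 = 6.

6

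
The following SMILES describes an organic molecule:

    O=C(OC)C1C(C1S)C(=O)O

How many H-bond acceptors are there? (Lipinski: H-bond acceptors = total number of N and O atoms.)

N atoms: 0; O atoms: 4.
Lipinski HBA = 0 + 4 = 4.

4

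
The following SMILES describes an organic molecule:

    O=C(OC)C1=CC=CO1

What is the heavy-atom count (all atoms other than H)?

9

Every atom symbol written in the SMILES (organic subset) is one heavy atom; implicit H are not written.
Heavy atoms by element → C:6, O:3.
Total: 9.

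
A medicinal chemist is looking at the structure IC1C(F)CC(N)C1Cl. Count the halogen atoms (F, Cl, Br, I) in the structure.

3

Halogen atoms appear at heavy-atom positions 1, 4, 9 (1×Cl, 1×F, 1×I).
Other groups present: 1 primary amine.
Halogen count: 3.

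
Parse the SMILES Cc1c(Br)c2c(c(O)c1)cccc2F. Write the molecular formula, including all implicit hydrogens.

C11H8BrFO

Walk through each heavy atom and fill implicit hydrogens from standard valence (C 4, N 3, O 2, S 2, halogen 1); for lowercase aromatic atoms, an aromatic c carries 1 H when it has two neighbours and 0 H with three, and aromatic n carries 0 H:
  atom 1: C, bond orders sum to 1 (valence 4) → 3 H
  atom 2: aromatic c, 3 neighbours → 0 H
  atom 3: aromatic c, 3 neighbours → 0 H
  atom 4: Br (halogen, monovalent) → 0 H
  atom 5: aromatic c, 3 neighbours → 0 H
  atom 6: aromatic c, 3 neighbours → 0 H
  atom 7: aromatic c, 3 neighbours → 0 H
  atom 8: O, bond orders sum to 1 (valence 2) → 1 H
  atom 9: aromatic c, 2 neighbours → 1 H
  atom 10: aromatic c, 2 neighbours → 1 H
  atom 11: aromatic c, 2 neighbours → 1 H
  atom 12: aromatic c, 2 neighbours → 1 H
  atom 13: aromatic c, 3 neighbours → 0 H
  atom 14: F (halogen, monovalent) → 0 H
Totals → C:11, H:8, Br:1, F:1, O:1.
In Hill order: C11H8BrFO.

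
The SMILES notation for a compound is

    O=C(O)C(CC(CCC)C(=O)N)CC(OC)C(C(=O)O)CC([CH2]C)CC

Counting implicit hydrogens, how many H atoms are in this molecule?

35

Walk through each heavy atom and fill implicit hydrogens from standard valence (C 4, N 3, O 2, S 2, halogen 1):
  atom 1: O, bond orders sum to 2 (valence 2) → 0 H
  atom 2: C, bond orders sum to 4 (valence 4) → 0 H
  atom 3: O, bond orders sum to 1 (valence 2) → 1 H
  atom 4: C, bond orders sum to 3 (valence 4) → 1 H
  atom 5: C, bond orders sum to 2 (valence 4) → 2 H
  atom 6: C, bond orders sum to 3 (valence 4) → 1 H
  atom 7: C, bond orders sum to 2 (valence 4) → 2 H
  atom 8: C, bond orders sum to 2 (valence 4) → 2 H
  atom 9: C, bond orders sum to 1 (valence 4) → 3 H
  atom 10: C, bond orders sum to 4 (valence 4) → 0 H
  atom 11: O, bond orders sum to 2 (valence 2) → 0 H
  atom 12: N, bond orders sum to 1 (valence 3) → 2 H
  atom 13: C, bond orders sum to 2 (valence 4) → 2 H
  atom 14: C, bond orders sum to 3 (valence 4) → 1 H
  atom 15: O, bond orders sum to 2 (valence 2) → 0 H
  atom 16: C, bond orders sum to 1 (valence 4) → 3 H
  atom 17: C, bond orders sum to 3 (valence 4) → 1 H
  atom 18: C, bond orders sum to 4 (valence 4) → 0 H
  atom 19: O, bond orders sum to 2 (valence 2) → 0 H
  atom 20: O, bond orders sum to 1 (valence 2) → 1 H
  atom 21: C, bond orders sum to 2 (valence 4) → 2 H
  atom 22: C, bond orders sum to 3 (valence 4) → 1 H
  atom 23: C with explicit H count 2
  atom 24: C, bond orders sum to 1 (valence 4) → 3 H
  atom 25: C, bond orders sum to 2 (valence 4) → 2 H
  atom 26: C, bond orders sum to 1 (valence 4) → 3 H
Total hydrogens: 35.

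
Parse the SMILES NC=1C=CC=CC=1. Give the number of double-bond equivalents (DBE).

Degree of unsaturation = (number of rings) + (number of π bonds).
Ring closures in the SMILES: 1.
π bonds: 3 double bonds (each 1 DoU) → 3 DoU from unsaturation.
Total DoU = 1 + 3 = 4.

4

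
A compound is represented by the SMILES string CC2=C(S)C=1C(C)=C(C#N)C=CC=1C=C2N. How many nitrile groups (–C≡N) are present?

The nitrile motif appears at heavy-atom position 9 in the SMILES.
Other groups present: 1 primary amine, 1 thiol.
Nitrile count: 1.

1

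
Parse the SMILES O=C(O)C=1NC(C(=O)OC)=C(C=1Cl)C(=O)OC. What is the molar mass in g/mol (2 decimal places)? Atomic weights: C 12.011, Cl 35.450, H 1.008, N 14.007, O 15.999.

261.61 g/mol

First, the molecular formula is C9H8ClNO6 (counting implicit H from valence).
  C: 9 × 12.011 = 108.099
  Cl: 1 × 35.450 = 35.450
  H: 8 × 1.008 = 8.064
  N: 1 × 14.007 = 14.007
  O: 6 × 15.999 = 95.994
Sum: 9×12.011 + 1×35.450 + 8×1.008 + 1×14.007 + 6×15.999 = 261.614 → 261.61 g/mol.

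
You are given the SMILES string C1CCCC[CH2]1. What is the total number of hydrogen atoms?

Walk through each heavy atom and fill implicit hydrogens from standard valence (C 4, N 3, O 2, S 2, halogen 1):
  atom 1: C, bond orders sum to 2 (valence 4) → 2 H
  atom 2: C, bond orders sum to 2 (valence 4) → 2 H
  atom 3: C, bond orders sum to 2 (valence 4) → 2 H
  atom 4: C, bond orders sum to 2 (valence 4) → 2 H
  atom 5: C, bond orders sum to 2 (valence 4) → 2 H
  atom 6: C with explicit H count 2
Total hydrogens: 12.

12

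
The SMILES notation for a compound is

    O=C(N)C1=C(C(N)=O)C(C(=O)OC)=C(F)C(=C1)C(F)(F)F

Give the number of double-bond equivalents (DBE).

7

Degree of unsaturation = (number of rings) + (number of π bonds).
Ring closures in the SMILES: 1.
π bonds: 6 double bonds (each 1 DoU) → 6 DoU from unsaturation.
Total DoU = 1 + 6 = 7.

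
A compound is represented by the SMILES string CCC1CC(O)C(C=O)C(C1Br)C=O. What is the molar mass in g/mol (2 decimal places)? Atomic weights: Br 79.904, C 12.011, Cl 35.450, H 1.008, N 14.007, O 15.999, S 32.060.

263.13 g/mol

First, the molecular formula is C10H15BrO3 (counting implicit H from valence).
  Br: 1 × 79.904 = 79.904
  C: 10 × 12.011 = 120.110
  H: 15 × 1.008 = 15.120
  O: 3 × 15.999 = 47.997
Sum: 1×79.904 + 10×12.011 + 15×1.008 + 3×15.999 = 263.131 → 263.13 g/mol.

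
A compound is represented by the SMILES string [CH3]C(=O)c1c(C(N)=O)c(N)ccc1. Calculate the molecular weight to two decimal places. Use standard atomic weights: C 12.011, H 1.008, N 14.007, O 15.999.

First, the molecular formula is C9H10N2O2 (counting implicit H from valence).
  C: 9 × 12.011 = 108.099
  H: 10 × 1.008 = 10.080
  N: 2 × 14.007 = 28.014
  O: 2 × 15.999 = 31.998
Sum: 9×12.011 + 10×1.008 + 2×14.007 + 2×15.999 = 178.191 → 178.19 g/mol.

178.19 g/mol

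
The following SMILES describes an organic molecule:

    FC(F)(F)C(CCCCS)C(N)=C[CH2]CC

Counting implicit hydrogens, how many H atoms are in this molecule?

Walk through each heavy atom and fill implicit hydrogens from standard valence (C 4, N 3, O 2, S 2, halogen 1):
  atom 1: F (halogen, monovalent) → 0 H
  atom 2: C, bond orders sum to 4 (valence 4) → 0 H
  atom 3: F (halogen, monovalent) → 0 H
  atom 4: F (halogen, monovalent) → 0 H
  atom 5: C, bond orders sum to 3 (valence 4) → 1 H
  atom 6: C, bond orders sum to 2 (valence 4) → 2 H
  atom 7: C, bond orders sum to 2 (valence 4) → 2 H
  atom 8: C, bond orders sum to 2 (valence 4) → 2 H
  atom 9: C, bond orders sum to 2 (valence 4) → 2 H
  atom 10: S, bond orders sum to 1 (valence 2) → 1 H
  atom 11: C, bond orders sum to 4 (valence 4) → 0 H
  atom 12: N, bond orders sum to 1 (valence 3) → 2 H
  atom 13: C, bond orders sum to 3 (valence 4) → 1 H
  atom 14: C with explicit H count 2
  atom 15: C, bond orders sum to 2 (valence 4) → 2 H
  atom 16: C, bond orders sum to 1 (valence 4) → 3 H
Total hydrogens: 20.

20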